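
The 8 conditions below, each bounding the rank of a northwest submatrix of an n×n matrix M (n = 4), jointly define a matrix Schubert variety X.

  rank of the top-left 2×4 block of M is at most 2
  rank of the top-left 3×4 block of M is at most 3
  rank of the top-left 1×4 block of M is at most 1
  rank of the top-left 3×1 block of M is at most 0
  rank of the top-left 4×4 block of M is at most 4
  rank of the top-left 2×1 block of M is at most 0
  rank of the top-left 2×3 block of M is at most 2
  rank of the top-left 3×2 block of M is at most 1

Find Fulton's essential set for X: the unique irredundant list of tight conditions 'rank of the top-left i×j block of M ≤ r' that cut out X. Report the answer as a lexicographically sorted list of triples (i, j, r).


Computing R[i][j] = min implied NW-rank bound (n=4, 8 conditions):

  R[1]: 0 | 1 | 1 | 1
  R[2]: 0 | 1 | 2 | 2
  R[3]: 0 | 1 | 2 | 3
  R[4]: 1 | 2 | 3 | 4

so w = (2, 3, 4, 1).

D(w) has 3 cells with 1 SE-corner; essential set:

[(3, 1, 0)]


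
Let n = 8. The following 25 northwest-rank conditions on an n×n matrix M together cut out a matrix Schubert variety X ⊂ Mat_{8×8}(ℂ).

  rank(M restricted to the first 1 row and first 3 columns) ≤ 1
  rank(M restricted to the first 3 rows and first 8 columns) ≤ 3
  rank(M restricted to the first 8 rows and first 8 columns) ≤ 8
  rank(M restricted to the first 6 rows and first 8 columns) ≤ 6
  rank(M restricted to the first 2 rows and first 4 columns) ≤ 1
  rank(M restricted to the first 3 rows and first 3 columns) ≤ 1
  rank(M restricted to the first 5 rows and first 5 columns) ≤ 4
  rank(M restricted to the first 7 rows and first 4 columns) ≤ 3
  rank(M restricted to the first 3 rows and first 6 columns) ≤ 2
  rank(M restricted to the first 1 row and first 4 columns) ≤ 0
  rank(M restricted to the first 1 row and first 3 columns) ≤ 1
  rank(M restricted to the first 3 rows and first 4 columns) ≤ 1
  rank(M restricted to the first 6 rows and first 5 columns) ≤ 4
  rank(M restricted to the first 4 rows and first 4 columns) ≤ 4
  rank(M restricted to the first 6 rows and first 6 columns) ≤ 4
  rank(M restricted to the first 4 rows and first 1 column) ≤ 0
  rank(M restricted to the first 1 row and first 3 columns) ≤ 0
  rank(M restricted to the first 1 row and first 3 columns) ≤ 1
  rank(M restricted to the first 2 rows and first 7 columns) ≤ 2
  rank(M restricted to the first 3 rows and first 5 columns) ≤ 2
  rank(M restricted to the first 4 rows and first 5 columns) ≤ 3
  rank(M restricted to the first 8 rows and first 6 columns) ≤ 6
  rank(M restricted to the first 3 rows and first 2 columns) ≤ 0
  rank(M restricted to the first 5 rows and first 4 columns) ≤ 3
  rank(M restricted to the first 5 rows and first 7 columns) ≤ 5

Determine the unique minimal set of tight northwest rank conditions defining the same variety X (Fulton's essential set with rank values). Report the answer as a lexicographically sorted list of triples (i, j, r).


Reconstructing r_w from the 25 given conditions:

  R[1]: 0  0  0  0  1  1  1  1
  R[2]: 0  0  1  1  2  2  2  2
  R[3]: 0  0  1  1  2  2  3  3
  R[4]: 0  1  2  2  3  3  4  4
  R[5]: 1  2  3  3  4  4  5  5
  R[6]: 1  2  3  3  4  4  5  6
  R[7]: 1  2  3  3  4  5  6  7
  R[8]: 1  2  3  4  5  6  7  8

hence w(1..8) = (5, 3, 7, 2, 1, 8, 6, 4).

ℓ(w)=14; the 7 essential cells (i,j,r):

[(1, 4, 0), (3, 2, 0), (3, 4, 1), (3, 6, 2), (4, 1, 0), (6, 6, 4), (7, 4, 3)]


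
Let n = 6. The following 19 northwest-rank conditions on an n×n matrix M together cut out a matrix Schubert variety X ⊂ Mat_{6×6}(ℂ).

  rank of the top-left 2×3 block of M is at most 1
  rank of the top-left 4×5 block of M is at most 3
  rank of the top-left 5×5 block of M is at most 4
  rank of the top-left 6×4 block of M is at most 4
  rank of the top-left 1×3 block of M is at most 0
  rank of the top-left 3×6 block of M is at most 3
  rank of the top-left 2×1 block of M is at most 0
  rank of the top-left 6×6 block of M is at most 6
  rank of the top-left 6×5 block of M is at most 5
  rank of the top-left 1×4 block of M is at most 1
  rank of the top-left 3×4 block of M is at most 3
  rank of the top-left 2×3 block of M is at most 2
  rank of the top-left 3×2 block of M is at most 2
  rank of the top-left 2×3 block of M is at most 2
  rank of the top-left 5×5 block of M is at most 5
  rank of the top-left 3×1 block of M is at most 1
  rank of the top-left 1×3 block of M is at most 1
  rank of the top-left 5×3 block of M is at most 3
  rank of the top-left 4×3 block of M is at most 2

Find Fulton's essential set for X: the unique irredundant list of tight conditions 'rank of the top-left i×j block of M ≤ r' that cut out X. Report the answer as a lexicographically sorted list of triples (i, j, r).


The tightest implied rank at each (i,j), from the 19 conditions:

  R[1]: 0  0  0  1  1  1
  R[2]: 0  1  1  2  2  2
  R[3]: 1  2  2  3  3  3
  R[4]: 1  2  2  3  3  4
  R[5]: 1  2  3  4  4  5
  R[6]: 1  2  3  4  5  6

the unique w with this rank table is (4, 2, 1, 6, 3, 5).

D(w) has 6 cells with 4 SE-corners; essential set:

[(1, 3, 0), (2, 1, 0), (4, 3, 2), (4, 5, 3)]


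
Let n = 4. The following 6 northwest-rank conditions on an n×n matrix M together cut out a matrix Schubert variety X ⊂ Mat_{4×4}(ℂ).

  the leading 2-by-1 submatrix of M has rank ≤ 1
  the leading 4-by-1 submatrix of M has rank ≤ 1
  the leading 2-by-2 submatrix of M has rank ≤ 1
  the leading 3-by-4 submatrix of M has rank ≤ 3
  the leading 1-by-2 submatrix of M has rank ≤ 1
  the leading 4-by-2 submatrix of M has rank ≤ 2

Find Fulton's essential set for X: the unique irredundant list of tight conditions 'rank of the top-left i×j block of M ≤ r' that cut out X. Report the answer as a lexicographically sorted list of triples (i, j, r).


The tightest implied rank at each (i,j), from the 6 conditions:

  R[1]: 1, 1, 1, 1
  R[2]: 1, 1, 2, 2
  R[3]: 1, 2, 3, 3
  R[4]: 1, 2, 3, 4

hence w(1..4) = (1, 3, 2, 4).

1 SE-corner of the 1-cell Rothe diagram gives Ess(w):

[(2, 2, 1)]


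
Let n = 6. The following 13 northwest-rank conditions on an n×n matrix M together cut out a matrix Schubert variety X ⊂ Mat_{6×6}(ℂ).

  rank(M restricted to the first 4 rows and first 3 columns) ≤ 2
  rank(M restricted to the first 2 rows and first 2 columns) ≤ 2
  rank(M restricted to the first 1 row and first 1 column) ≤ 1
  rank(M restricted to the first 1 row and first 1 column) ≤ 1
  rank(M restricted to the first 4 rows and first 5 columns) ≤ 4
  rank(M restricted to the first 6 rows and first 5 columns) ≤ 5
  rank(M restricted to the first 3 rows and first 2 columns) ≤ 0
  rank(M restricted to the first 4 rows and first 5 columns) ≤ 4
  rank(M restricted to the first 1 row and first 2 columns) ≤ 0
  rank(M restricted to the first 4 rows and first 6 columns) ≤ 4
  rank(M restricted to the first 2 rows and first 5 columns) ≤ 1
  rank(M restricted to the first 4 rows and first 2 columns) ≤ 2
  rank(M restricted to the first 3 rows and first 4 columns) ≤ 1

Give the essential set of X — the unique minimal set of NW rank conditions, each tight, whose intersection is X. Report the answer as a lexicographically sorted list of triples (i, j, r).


Propagating the 13 rank bounds to every northwest block:

  i=1: 0 | 0 | 1 | 1 | 1 | 1
  i=2: 0 | 0 | 1 | 1 | 1 | 2
  i=3: 0 | 0 | 1 | 1 | 2 | 3
  i=4: 1 | 1 | 2 | 2 | 3 | 4
  i=5: 1 | 2 | 3 | 3 | 4 | 5
  i=6: 1 | 2 | 3 | 4 | 5 | 6

second differences of R give the permutation w = (3, 6, 5, 1, 2, 4).

3 SE-corners of the 9-cell Rothe diagram give Ess(w):

[(2, 5, 1), (3, 2, 0), (3, 4, 1)]


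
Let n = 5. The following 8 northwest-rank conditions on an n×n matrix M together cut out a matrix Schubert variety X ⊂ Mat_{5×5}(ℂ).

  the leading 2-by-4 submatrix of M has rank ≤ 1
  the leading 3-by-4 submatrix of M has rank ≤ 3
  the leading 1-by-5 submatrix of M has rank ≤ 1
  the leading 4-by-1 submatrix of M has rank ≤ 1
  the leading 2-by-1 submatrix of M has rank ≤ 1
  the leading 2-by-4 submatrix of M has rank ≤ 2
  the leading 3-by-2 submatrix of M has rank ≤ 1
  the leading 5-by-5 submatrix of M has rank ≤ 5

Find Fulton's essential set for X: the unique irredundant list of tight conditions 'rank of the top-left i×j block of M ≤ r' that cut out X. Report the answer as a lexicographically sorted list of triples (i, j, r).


Computing R[i][j] = min implied NW-rank bound (n=5, 8 conditions):

  i=1: 1  1  1  1  1
  i=2: 1  1  1  1  2
  i=3: 1  1  2  2  3
  i=4: 1  2  3  3  4
  i=5: 1  2  3  4  5

so w = (1, 5, 3, 2, 4).

Rothe diagram D(w) (4 cells), 2 SE-corners (essential conditions):

[(2, 4, 1), (3, 2, 1)]


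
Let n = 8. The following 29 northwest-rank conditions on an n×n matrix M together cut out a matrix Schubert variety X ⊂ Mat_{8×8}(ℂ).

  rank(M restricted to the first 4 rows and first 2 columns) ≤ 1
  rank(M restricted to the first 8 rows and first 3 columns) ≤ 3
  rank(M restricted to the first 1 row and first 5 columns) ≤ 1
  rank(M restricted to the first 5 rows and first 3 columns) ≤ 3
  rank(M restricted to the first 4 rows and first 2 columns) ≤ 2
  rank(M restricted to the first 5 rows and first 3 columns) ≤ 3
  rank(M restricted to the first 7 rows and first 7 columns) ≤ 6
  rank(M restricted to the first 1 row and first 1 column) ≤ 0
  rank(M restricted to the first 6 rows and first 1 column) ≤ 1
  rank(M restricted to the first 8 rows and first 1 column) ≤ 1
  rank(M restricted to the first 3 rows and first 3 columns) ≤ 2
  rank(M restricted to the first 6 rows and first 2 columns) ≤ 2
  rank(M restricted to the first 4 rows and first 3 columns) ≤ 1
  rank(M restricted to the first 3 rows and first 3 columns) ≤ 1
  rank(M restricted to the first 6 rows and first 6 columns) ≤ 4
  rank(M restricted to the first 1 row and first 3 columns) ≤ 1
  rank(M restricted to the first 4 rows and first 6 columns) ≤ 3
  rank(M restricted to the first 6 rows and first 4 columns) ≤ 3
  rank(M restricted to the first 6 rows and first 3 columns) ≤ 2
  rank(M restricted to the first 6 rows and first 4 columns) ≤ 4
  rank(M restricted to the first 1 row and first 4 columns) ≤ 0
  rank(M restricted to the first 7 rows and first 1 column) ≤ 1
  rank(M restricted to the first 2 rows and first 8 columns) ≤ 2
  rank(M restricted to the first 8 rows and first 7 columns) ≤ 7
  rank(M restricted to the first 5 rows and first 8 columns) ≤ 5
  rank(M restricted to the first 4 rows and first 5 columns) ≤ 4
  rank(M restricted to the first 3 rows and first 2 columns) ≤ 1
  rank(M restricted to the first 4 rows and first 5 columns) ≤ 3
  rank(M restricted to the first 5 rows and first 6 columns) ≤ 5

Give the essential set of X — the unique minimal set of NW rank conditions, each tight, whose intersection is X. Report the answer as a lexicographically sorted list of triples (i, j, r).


Recovering R(i,j) via the rank-extension bound from the 29 conditions:

  row 1: 0 0 0 0 1 1 1 1
  row 2: 1 1 1 1 2 2 2 2
  row 3: 1 1 1 2 3 3 3 3
  row 4: 1 1 1 2 3 3 4 4
  row 5: 1 2 2 3 4 4 5 5
  row 6: 1 2 2 3 4 4 5 6
  row 7: 1 2 3 4 5 5 6 7
  row 8: 1 2 3 4 5 6 7 8

hence w(1..8) = (5, 1, 4, 7, 2, 8, 3, 6).

Fulton essential set (5 of the 11 Rothe cells):

[(1, 4, 0), (4, 3, 1), (4, 6, 3), (6, 3, 2), (6, 6, 4)]


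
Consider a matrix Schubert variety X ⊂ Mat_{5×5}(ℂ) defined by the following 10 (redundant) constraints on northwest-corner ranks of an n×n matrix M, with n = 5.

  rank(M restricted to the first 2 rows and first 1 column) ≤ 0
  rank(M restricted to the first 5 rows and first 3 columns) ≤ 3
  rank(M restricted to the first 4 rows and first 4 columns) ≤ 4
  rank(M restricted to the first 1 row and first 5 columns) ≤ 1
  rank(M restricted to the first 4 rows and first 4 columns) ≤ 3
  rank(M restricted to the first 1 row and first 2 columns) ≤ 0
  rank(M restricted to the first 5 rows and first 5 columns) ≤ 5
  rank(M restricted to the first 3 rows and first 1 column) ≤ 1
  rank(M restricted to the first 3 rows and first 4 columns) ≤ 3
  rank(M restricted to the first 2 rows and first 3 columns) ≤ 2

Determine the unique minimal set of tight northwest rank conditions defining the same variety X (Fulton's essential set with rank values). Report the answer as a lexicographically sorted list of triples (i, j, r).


Rank table r_w(5×5) implied by the 10 constraints:

  row 1: 0 0 1 1 1
  row 2: 0 1 2 2 2
  row 3: 1 2 3 3 3
  row 4: 1 2 3 3 4
  row 5: 1 2 3 4 5

second differences of R give the permutation w = (3, 2, 1, 5, 4).

D(w) has 4 cells with 3 SE-corners; essential set:

[(1, 2, 0), (2, 1, 0), (4, 4, 3)]


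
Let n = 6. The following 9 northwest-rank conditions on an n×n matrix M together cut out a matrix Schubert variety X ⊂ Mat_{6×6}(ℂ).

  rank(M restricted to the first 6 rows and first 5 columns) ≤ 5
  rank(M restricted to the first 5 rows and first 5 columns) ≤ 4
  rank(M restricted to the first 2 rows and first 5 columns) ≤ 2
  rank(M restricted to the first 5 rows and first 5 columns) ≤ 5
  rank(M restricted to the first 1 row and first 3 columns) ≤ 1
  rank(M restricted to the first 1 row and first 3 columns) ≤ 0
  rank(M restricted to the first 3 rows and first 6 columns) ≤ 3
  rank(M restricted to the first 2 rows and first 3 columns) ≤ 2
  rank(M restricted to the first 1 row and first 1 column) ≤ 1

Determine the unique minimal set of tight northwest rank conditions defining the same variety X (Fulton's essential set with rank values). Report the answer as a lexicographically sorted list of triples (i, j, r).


Computing R[i][j] = min implied NW-rank bound (n=6, 9 conditions):

  row 1: 0 0 0 1 1 1
  row 2: 1 1 1 2 2 2
  row 3: 1 2 2 3 3 3
  row 4: 1 2 3 4 4 4
  row 5: 1 2 3 4 4 5
  row 6: 1 2 3 4 5 6

so w = (4, 1, 2, 3, 6, 5).

|D(w)|=4, |Ess(w)|=2:

[(1, 3, 0), (5, 5, 4)]


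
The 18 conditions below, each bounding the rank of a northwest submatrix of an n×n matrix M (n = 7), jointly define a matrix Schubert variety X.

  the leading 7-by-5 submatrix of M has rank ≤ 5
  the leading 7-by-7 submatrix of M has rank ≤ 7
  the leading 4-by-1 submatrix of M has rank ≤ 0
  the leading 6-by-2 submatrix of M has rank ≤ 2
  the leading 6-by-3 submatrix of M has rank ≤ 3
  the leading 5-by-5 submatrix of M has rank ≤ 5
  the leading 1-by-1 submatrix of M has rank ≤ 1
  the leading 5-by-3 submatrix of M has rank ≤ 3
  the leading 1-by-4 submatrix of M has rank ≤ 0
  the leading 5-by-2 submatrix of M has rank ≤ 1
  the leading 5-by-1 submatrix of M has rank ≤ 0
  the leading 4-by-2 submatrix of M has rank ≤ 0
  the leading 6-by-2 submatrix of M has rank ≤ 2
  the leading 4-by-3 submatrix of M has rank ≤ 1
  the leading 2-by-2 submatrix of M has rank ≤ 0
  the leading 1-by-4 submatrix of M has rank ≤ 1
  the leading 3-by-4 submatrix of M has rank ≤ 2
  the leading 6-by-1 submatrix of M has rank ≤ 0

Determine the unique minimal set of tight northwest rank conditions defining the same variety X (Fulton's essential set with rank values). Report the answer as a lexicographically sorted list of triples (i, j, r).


Rank table r_w(7×7) implied by the 18 constraints:

  0  0  0  0  1  1  1
  0  0  1  1  2  2  2
  0  0  1  2  3  3  3
  0  0  1  2  3  4  4
  0  1  2  3  4  5  5
  0  1  2  3  4  5  6
  1  2  3  4  5  6  7

hence w(1..7) = (5, 3, 4, 6, 2, 7, 1).

D(w) has 12 cells with 3 SE-corners; essential set:

[(1, 4, 0), (4, 2, 0), (6, 1, 0)]


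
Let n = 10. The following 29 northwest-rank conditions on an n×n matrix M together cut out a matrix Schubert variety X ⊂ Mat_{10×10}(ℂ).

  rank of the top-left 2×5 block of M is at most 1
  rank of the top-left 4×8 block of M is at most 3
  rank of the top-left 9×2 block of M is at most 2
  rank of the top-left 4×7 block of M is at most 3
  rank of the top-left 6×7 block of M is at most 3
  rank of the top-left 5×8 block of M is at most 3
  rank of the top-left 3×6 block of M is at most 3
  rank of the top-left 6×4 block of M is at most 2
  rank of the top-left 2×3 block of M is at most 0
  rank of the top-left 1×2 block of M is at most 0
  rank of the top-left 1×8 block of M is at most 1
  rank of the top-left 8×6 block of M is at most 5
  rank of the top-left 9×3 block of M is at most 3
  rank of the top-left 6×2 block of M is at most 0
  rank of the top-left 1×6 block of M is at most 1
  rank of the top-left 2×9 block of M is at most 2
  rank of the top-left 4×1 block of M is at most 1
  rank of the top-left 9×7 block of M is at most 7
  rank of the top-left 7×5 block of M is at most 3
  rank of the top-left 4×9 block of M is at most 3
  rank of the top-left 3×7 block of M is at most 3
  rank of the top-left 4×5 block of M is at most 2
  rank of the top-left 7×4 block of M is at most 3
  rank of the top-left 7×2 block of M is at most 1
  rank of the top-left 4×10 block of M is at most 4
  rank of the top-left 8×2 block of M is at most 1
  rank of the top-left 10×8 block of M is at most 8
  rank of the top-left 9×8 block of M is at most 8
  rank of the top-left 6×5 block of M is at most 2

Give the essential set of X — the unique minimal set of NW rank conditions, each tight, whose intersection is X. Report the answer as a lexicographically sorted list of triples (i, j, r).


Propagating the 29 rank bounds to every northwest block:

  0  0  0  1  1  1  1  1  1  1
  0  0  0  1  1  2  2  2  2  2
  0  0  1  2  2  3  3  3  3  3
  0  0  1  2  2  3  3  3  3  4
  0  0  1  2  2  3  3  3  4  5
  0  0  1  2  2  3  3  4  5  6
  1  1  2  3  3  4  4  5  6  7
  1  1  2  3  4  5  5  6  7  8
  1  2  3  4  5  6  6  7  8  9
  1  2  3  4  5  6  7  8  9  10

giving w = (4, 6, 3, 10, 9, 8, 1, 5, 2, 7) via Δ²R.

D(w) has 25 cells with 8 SE-corners; essential set:

[(2, 3, 0), (2, 5, 1), (4, 9, 3), (5, 8, 3), (6, 2, 0), (6, 5, 2), (6, 7, 3), (8, 2, 1)]


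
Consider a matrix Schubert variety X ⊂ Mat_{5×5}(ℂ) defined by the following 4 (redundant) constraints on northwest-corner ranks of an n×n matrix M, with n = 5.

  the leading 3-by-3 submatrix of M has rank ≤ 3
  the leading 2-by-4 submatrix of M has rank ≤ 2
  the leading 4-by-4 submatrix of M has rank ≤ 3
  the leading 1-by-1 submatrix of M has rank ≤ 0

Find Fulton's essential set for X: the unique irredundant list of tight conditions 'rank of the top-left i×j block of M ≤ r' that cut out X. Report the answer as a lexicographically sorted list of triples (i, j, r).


Propagating the 4 rank bounds to every northwest block:

  row 1: 0 | 1 | 1 | 1 | 1
  row 2: 1 | 2 | 2 | 2 | 2
  row 3: 1 | 2 | 3 | 3 | 3
  row 4: 1 | 2 | 3 | 3 | 4
  row 5: 1 | 2 | 3 | 4 | 5

the unique w with this rank table is (2, 1, 3, 5, 4).

Fulton essential set (2 of the 2 Rothe cells):

[(1, 1, 0), (4, 4, 3)]


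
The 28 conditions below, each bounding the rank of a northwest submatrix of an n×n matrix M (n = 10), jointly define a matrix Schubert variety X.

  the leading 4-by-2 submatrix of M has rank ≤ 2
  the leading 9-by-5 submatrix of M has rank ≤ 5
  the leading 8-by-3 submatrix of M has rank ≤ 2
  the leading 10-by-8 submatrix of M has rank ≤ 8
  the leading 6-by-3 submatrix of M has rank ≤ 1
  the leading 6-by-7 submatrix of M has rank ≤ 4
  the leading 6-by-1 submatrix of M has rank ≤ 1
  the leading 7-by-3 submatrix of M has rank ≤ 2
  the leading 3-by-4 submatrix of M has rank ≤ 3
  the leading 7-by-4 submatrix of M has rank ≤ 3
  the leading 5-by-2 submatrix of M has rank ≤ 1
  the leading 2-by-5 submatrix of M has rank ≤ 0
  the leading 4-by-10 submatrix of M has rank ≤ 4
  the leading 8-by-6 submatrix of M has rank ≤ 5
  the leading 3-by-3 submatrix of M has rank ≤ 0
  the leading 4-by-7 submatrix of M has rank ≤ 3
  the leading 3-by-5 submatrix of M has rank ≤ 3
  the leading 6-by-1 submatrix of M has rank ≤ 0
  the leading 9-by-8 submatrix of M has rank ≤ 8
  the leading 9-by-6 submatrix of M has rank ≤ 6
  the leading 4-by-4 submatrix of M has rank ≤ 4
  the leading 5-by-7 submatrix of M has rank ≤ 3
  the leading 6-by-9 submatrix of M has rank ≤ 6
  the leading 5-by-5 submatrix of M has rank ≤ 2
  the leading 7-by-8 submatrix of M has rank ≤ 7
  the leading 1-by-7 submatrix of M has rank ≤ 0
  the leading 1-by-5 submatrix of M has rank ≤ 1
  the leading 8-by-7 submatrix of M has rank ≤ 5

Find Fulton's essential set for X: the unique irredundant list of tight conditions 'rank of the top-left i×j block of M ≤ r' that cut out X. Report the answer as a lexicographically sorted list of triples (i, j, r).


The tightest implied rank at each (i,j), from the 28 conditions:

  row 1: 0 | 0 | 0 | 0 | 0 | 0 | 0 | 1 | 1 | 1
  row 2: 0 | 0 | 0 | 0 | 0 | 1 | 1 | 2 | 2 | 2
  row 3: 0 | 0 | 0 | 1 | 1 | 2 | 2 | 3 | 3 | 3
  row 4: 0 | 1 | 1 | 2 | 2 | 3 | 3 | 4 | 4 | 4
  row 5: 0 | 1 | 1 | 2 | 2 | 3 | 3 | 4 | 5 | 5
  row 6: 0 | 1 | 1 | 2 | 3 | 4 | 4 | 5 | 6 | 6
  row 7: 1 | 2 | 2 | 3 | 4 | 5 | 5 | 6 | 7 | 7
  row 8: 1 | 2 | 2 | 3 | 4 | 5 | 5 | 6 | 7 | 8
  row 9: 1 | 2 | 3 | 4 | 5 | 6 | 6 | 7 | 8 | 9
  row 10: 1 | 2 | 3 | 4 | 5 | 6 | 7 | 8 | 9 | 10

hence w(1..10) = (8, 6, 4, 2, 9, 5, 1, 10, 3, 7).

D(w) has 24 cells with 9 SE-corners; essential set:

[(1, 7, 0), (2, 5, 0), (3, 3, 0), (5, 5, 2), (5, 7, 3), (6, 1, 0), (6, 3, 1), (8, 3, 2), (8, 7, 5)]


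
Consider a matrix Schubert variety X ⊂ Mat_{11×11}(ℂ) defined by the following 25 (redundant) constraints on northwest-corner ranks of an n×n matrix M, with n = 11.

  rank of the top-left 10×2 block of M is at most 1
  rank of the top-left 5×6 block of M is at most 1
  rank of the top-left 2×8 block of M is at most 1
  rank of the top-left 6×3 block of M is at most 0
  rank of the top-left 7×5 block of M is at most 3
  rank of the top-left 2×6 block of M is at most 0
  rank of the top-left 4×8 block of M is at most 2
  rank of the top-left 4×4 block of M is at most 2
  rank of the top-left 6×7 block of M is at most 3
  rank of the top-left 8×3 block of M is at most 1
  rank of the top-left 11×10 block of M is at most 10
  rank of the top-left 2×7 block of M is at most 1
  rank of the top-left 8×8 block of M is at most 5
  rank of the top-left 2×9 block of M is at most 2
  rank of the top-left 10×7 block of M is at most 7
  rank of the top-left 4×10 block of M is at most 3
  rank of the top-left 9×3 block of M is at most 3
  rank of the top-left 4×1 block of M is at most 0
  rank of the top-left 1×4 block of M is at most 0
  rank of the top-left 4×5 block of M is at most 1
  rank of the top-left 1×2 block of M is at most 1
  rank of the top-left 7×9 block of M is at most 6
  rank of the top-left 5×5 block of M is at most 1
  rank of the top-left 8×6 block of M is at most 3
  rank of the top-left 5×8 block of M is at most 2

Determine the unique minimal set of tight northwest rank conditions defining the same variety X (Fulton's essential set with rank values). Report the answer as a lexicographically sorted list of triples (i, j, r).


Rank table r_w(11×11) implied by the 25 constraints:

  0  0  0  0  0  0  1  1  1  1  1
  0  0  0  0  0  0  1  1  2  2  2
  0  0  0  1  1  1  2  2  3  3  3
  0  0  0  1  1  1  2  2  3  3  4
  0  0  0  1  1  1  2  2  3  4  5
  0  0  0  1  2  2  3  3  4  5  6
  1  1  1  2  3  3  4  4  5  6  7
  1  1  1  2  3  3  4  5  6  7  8
  1  1  2  3  4  4  5  6  7  8  9
  1  1  2  3  4  5  6  7  8  9  10
  1  2  3  4  5  6  7  8  9  10  11

reading off 1-entries of Δ²R: w = (7, 9, 4, 11, 10, 5, 1, 8, 3, 6, 2).

9 SE-corners of the 37-cell Rothe diagram give Ess(w):

[(2, 6, 0), (2, 8, 1), (4, 10, 3), (5, 6, 1), (5, 8, 2), (6, 3, 0), (8, 3, 1), (8, 6, 3), (10, 2, 1)]


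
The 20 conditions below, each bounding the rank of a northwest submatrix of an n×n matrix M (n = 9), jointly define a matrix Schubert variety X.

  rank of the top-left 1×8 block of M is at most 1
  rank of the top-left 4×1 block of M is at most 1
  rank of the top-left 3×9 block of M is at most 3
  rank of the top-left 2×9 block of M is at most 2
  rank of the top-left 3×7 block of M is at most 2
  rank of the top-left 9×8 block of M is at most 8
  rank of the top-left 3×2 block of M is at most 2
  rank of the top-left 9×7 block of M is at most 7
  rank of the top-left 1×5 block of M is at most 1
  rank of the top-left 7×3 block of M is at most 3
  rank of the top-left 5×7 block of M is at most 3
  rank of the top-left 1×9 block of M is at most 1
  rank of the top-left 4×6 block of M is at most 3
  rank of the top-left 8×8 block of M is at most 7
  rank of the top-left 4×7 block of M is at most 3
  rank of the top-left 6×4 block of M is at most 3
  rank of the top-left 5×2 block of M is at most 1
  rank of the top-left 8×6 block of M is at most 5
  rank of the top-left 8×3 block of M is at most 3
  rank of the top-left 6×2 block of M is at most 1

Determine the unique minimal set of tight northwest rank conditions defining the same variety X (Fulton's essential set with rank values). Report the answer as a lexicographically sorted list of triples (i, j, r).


Rank table r_w(9×9) implied by the 20 constraints:

  row 1: 1, 1, 1, 1, 1, 1, 1, 1, 1
  row 2: 1, 1, 2, 2, 2, 2, 2, 2, 2
  row 3: 1, 1, 2, 2, 2, 2, 2, 3, 3
  row 4: 1, 1, 2, 3, 3, 3, 3, 4, 4
  row 5: 1, 1, 2, 3, 3, 3, 3, 4, 5
  row 6: 1, 1, 2, 3, 4, 4, 4, 5, 6
  row 7: 1, 2, 3, 4, 5, 5, 5, 6, 7
  row 8: 1, 2, 3, 4, 5, 5, 6, 7, 8
  row 9: 1, 2, 3, 4, 5, 6, 7, 8, 9

giving w = (1, 3, 8, 4, 9, 5, 2, 7, 6) via Δ²R.

Rothe diagram D(w) (13 cells), 4 SE-corners (essential conditions):

[(3, 7, 2), (5, 7, 3), (6, 2, 1), (8, 6, 5)]


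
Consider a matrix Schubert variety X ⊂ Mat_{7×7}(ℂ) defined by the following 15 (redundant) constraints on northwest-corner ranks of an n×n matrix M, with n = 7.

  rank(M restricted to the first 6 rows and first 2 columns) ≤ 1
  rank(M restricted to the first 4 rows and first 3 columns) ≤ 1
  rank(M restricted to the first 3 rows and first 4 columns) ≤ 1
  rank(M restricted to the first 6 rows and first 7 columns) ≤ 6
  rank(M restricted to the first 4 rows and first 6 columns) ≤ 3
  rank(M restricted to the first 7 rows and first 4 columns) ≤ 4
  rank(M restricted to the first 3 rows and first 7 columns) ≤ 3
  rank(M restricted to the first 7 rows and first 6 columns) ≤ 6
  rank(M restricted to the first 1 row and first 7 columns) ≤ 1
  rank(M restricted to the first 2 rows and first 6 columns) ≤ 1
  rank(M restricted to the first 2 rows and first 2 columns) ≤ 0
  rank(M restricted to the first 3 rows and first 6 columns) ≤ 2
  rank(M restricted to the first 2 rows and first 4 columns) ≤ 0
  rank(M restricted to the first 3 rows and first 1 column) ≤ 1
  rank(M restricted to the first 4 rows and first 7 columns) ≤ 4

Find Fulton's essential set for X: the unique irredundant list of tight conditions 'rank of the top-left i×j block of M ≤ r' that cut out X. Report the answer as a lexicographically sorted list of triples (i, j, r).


Recovering R(i,j) via the rank-extension bound from the 15 conditions:

  0 0 0 0 1 1 1
  0 0 0 0 1 1 2
  1 1 1 1 2 2 3
  1 1 1 2 3 3 4
  1 1 2 3 4 4 5
  1 1 2 3 4 5 6
  1 2 3 4 5 6 7

so w = (5, 7, 1, 4, 3, 6, 2).

ℓ(w)=13; the 4 essential cells (i,j,r):

[(2, 4, 0), (2, 6, 1), (4, 3, 1), (6, 2, 1)]


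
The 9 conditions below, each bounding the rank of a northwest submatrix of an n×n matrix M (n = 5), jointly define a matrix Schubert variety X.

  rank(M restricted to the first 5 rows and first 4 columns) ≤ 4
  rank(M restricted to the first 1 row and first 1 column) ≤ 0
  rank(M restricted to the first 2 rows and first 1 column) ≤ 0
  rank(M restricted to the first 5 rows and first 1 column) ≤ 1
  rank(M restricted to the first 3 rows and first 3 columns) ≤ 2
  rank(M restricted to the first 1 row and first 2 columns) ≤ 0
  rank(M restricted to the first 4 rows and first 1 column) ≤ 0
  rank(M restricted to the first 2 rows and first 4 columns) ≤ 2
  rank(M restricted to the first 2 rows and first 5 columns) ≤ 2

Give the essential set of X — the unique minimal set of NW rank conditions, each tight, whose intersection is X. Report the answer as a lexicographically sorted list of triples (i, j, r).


Computing R[i][j] = min implied NW-rank bound (n=5, 9 conditions):

  i=1: 0 | 0 | 1 | 1 | 1
  i=2: 0 | 1 | 2 | 2 | 2
  i=3: 0 | 1 | 2 | 3 | 3
  i=4: 0 | 1 | 2 | 3 | 4
  i=5: 1 | 2 | 3 | 4 | 5

reading off 1-entries of Δ²R: w = (3, 2, 4, 5, 1).

ℓ(w)=5; the 2 essential cells (i,j,r):

[(1, 2, 0), (4, 1, 0)]


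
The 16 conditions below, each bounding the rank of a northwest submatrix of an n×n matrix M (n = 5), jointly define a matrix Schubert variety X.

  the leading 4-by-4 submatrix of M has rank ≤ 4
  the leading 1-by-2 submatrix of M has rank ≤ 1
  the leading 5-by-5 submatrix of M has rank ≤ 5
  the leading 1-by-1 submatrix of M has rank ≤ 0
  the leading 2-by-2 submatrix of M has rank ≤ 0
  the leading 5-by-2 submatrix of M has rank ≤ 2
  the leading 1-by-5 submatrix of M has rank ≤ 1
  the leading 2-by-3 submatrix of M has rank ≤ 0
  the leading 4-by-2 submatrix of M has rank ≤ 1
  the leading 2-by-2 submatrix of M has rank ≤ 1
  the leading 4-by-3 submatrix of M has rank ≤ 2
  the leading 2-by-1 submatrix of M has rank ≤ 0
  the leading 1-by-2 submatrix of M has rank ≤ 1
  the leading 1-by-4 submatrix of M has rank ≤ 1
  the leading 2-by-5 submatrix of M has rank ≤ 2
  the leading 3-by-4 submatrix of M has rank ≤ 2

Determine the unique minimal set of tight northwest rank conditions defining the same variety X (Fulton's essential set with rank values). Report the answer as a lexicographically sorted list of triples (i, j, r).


Computing R[i][j] = min implied NW-rank bound (n=5, 16 conditions):

  R[1]: 0 | 0 | 0 | 1 | 1
  R[2]: 0 | 0 | 0 | 1 | 2
  R[3]: 1 | 1 | 1 | 2 | 3
  R[4]: 1 | 1 | 2 | 3 | 4
  R[5]: 1 | 2 | 3 | 4 | 5

the unique w with this rank table is (4, 5, 1, 3, 2).

D(w) has 7 cells with 2 SE-corners; essential set:

[(2, 3, 0), (4, 2, 1)]


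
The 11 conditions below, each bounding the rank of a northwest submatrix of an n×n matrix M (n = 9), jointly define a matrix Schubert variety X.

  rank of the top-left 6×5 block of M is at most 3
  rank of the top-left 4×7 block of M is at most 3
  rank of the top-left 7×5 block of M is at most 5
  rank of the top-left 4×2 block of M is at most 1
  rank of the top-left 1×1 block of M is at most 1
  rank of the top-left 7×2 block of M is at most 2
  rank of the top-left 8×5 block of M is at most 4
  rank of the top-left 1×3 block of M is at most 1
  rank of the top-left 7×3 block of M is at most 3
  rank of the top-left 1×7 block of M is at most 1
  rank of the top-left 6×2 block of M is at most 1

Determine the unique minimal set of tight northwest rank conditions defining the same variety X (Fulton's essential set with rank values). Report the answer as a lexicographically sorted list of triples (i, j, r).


Computing R[i][j] = min implied NW-rank bound (n=9, 11 conditions):

  i=1: 1 | 1 | 1 | 1 | 1 | 1 | 1 | 1 | 1
  i=2: 1 | 1 | 2 | 2 | 2 | 2 | 2 | 2 | 2
  i=3: 1 | 1 | 2 | 3 | 3 | 3 | 3 | 3 | 3
  i=4: 1 | 1 | 2 | 3 | 3 | 3 | 3 | 4 | 4
  i=5: 1 | 1 | 2 | 3 | 3 | 4 | 4 | 5 | 5
  i=6: 1 | 1 | 2 | 3 | 3 | 4 | 5 | 6 | 6
  i=7: 1 | 2 | 3 | 4 | 4 | 5 | 6 | 7 | 7
  i=8: 1 | 2 | 3 | 4 | 4 | 5 | 6 | 7 | 8
  i=9: 1 | 2 | 3 | 4 | 5 | 6 | 7 | 8 | 9

second differences of R give the permutation w = (1, 3, 4, 8, 6, 7, 2, 9, 5).

|D(w)|=11, |Ess(w)|=4:

[(4, 7, 3), (6, 2, 1), (6, 5, 3), (8, 5, 4)]


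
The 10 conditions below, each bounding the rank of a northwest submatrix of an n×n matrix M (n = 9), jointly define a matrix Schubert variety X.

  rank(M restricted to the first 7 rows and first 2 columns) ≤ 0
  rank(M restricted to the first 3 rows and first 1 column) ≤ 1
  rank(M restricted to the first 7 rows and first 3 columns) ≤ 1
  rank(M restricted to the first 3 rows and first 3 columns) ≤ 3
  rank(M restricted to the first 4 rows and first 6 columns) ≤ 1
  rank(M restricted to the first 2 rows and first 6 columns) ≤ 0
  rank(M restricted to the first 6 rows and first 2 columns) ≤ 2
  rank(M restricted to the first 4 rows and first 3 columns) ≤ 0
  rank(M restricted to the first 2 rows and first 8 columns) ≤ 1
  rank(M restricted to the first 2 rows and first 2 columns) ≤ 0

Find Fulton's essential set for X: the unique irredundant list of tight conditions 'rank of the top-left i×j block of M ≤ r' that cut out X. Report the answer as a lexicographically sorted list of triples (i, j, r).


Rank table r_w(9×9) implied by the 10 constraints:

  R[1]: 0, 0, 0, 0, 0, 0, 1, 1, 1
  R[2]: 0, 0, 0, 0, 0, 0, 1, 1, 2
  R[3]: 0, 0, 0, 1, 1, 1, 2, 2, 3
  R[4]: 0, 0, 0, 1, 1, 1, 2, 3, 4
  R[5]: 0, 0, 1, 2, 2, 2, 3, 4, 5
  R[6]: 0, 0, 1, 2, 3, 3, 4, 5, 6
  R[7]: 0, 0, 1, 2, 3, 4, 5, 6, 7
  R[8]: 1, 1, 2, 3, 4, 5, 6, 7, 8
  R[9]: 1, 2, 3, 4, 5, 6, 7, 8, 9

reading off 1-entries of Δ²R: w = (7, 9, 4, 8, 3, 5, 6, 1, 2).

Rothe diagram D(w) (27 cells), 5 SE-corners (essential conditions):

[(2, 6, 0), (2, 8, 1), (4, 3, 0), (4, 6, 1), (7, 2, 0)]


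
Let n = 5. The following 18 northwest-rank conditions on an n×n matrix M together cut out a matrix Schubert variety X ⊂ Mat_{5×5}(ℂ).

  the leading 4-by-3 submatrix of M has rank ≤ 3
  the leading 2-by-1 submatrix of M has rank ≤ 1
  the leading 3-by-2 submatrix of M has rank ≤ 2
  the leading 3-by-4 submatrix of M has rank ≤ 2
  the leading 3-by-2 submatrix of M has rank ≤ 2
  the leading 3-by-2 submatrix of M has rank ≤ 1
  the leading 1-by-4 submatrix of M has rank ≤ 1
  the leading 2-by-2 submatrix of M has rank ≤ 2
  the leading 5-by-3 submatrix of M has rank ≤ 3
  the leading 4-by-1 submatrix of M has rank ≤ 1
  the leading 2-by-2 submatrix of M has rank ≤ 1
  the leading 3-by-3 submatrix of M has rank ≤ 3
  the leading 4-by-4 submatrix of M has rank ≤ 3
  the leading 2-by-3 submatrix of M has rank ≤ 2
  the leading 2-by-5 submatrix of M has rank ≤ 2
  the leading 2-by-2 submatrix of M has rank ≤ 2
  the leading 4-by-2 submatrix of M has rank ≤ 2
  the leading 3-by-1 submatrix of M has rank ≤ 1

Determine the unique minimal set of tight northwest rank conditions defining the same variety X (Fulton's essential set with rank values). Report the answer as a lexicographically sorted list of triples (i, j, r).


Recovering R(i,j) via the rank-extension bound from the 18 conditions:

  1 | 1 | 1 | 1 | 1
  1 | 1 | 2 | 2 | 2
  1 | 1 | 2 | 2 | 3
  1 | 2 | 3 | 3 | 4
  1 | 2 | 3 | 4 | 5

so w = (1, 3, 5, 2, 4).

|D(w)|=3, |Ess(w)|=2:

[(3, 2, 1), (3, 4, 2)]


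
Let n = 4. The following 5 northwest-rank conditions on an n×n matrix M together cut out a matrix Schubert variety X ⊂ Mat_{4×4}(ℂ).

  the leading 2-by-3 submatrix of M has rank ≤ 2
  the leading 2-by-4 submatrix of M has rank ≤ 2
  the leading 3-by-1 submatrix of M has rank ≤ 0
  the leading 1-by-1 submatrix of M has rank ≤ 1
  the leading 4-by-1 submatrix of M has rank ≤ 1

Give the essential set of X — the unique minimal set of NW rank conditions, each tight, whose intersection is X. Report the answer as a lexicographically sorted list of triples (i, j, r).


Propagating the 5 rank bounds to every northwest block:

  i=1: 0 1 1 1
  i=2: 0 1 2 2
  i=3: 0 1 2 3
  i=4: 1 2 3 4

hence w(1..4) = (2, 3, 4, 1).

Rothe diagram D(w) (3 cells), 1 SE-corner (essential condition):

[(3, 1, 0)]


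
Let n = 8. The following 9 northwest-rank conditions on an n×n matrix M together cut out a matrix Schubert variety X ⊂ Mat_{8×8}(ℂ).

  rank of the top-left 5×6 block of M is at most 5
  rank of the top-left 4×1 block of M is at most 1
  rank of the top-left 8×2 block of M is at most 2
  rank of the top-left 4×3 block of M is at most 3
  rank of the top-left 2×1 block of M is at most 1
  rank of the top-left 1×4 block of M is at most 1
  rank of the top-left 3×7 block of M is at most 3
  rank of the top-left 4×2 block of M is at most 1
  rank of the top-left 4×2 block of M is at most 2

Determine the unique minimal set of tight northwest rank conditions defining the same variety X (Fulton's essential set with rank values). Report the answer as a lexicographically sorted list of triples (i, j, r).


Recovering R(i,j) via the rank-extension bound from the 9 conditions:

  R[1]: 1  1  1  1  1  1  1  1
  R[2]: 1  1  2  2  2  2  2  2
  R[3]: 1  1  2  3  3  3  3  3
  R[4]: 1  1  2  3  4  4  4  4
  R[5]: 1  2  3  4  5  5  5  5
  R[6]: 1  2  3  4  5  6  6  6
  R[7]: 1  2  3  4  5  6  7  7
  R[8]: 1  2  3  4  5  6  7  8

reading off 1-entries of Δ²R: w = (1, 3, 4, 5, 2, 6, 7, 8).

D(w) has 3 cells with 1 SE-corner; essential set:

[(4, 2, 1)]


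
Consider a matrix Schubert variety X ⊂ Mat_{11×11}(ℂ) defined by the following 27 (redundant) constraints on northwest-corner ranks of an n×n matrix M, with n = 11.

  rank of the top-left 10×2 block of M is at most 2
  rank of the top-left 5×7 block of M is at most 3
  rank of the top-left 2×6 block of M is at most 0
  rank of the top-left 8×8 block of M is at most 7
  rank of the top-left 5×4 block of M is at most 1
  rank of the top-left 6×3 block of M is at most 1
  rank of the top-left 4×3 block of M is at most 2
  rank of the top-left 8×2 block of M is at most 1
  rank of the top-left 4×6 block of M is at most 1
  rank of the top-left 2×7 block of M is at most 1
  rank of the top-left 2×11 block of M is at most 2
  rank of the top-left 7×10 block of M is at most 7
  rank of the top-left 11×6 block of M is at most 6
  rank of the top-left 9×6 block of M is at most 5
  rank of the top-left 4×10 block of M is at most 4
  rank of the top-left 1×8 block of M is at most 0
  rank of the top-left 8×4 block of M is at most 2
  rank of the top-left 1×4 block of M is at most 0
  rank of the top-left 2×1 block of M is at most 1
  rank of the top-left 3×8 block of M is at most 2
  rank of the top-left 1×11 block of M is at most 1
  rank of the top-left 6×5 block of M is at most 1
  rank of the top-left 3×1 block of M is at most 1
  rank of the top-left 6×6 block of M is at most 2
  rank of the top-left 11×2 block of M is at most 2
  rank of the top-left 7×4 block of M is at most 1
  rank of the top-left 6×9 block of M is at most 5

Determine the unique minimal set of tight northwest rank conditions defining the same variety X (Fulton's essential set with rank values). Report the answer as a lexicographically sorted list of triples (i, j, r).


Reconstructing r_w from the 27 given conditions:

  i=1: 0, 0, 0, 0, 0, 0, 0, 0, 1, 1, 1
  i=2: 0, 0, 0, 0, 0, 0, 1, 1, 2, 2, 2
  i=3: 1, 1, 1, 1, 1, 1, 2, 2, 3, 3, 3
  i=4: 1, 1, 1, 1, 1, 1, 2, 3, 4, 4, 4
  i=5: 1, 1, 1, 1, 1, 2, 3, 4, 5, 5, 5
  i=6: 1, 1, 1, 1, 1, 2, 3, 4, 5, 6, 6
  i=7: 1, 1, 1, 1, 2, 3, 4, 5, 6, 7, 7
  i=8: 1, 1, 2, 2, 3, 4, 5, 6, 7, 8, 8
  i=9: 1, 2, 3, 3, 4, 5, 6, 7, 8, 9, 9
  i=10: 1, 2, 3, 4, 5, 6, 7, 8, 9, 10, 10
  i=11: 1, 2, 3, 4, 5, 6, 7, 8, 9, 10, 11

so w = (9, 7, 1, 8, 6, 10, 5, 3, 2, 4, 11).

|D(w)|=31, |Ess(w)|=6:

[(1, 8, 0), (2, 6, 0), (4, 6, 1), (6, 5, 1), (7, 4, 1), (8, 2, 1)]


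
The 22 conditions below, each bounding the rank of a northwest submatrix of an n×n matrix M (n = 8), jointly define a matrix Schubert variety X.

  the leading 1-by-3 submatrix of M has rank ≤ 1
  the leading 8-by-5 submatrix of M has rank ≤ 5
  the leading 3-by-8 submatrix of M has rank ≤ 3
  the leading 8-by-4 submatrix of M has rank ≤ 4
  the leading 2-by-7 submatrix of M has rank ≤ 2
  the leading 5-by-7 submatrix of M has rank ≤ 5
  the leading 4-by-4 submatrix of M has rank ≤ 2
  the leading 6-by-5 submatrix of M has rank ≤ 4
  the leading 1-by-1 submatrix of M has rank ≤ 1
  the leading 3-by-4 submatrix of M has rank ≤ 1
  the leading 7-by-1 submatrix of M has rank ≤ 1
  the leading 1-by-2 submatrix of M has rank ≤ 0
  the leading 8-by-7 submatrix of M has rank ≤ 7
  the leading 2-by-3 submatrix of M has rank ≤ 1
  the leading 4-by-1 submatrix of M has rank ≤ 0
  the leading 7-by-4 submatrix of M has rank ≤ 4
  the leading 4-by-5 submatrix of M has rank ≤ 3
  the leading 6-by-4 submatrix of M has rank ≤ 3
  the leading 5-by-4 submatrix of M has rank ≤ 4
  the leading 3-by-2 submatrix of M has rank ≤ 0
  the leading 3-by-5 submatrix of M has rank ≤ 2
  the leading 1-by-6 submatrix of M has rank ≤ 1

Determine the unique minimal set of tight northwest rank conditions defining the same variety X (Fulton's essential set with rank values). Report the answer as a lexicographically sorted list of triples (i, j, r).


Rank table r_w(8×8) implied by the 22 constraints:

  0  0  1  1  1  1  1  1
  0  0  1  1  2  2  2  2
  0  0  1  1  2  3  3  3
  0  1  2  2  3  4  4  4
  1  2  3  3  4  5  5  5
  1  2  3  3  4  5  6  6
  1  2  3  4  5  6  7  7
  1  2  3  4  5  6  7  8

hence w(1..8) = (3, 5, 6, 2, 1, 7, 4, 8).

4 SE-corners of the 10-cell Rothe diagram give Ess(w):

[(3, 2, 0), (3, 4, 1), (4, 1, 0), (6, 4, 3)]
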